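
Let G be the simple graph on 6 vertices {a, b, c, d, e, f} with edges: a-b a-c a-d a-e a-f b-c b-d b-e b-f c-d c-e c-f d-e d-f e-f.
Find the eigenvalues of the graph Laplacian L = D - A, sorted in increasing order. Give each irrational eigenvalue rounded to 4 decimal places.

[0, 6, 6, 6, 6, 6]

Each diagonal entry of L is the vertex degree and each off-diagonal entry is -1 where an edge is present, 0 otherwise; in the order [a, b, c, d, e, f] the diagonal is [5, 5, 5, 5, 5, 5]. Diagonalising L (or applying a numerical eigensolver to the 6x6 matrix) gives the spectrum above. The largest eigenvalue, 6, is at most the vertex count 6. The eigenvalues sum to 30, which equals trace(L) = 2|E|.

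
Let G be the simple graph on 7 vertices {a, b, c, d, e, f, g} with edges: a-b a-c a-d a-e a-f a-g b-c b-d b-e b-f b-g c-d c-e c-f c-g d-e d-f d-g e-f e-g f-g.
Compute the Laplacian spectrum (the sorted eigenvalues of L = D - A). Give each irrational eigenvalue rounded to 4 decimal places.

With the vertex order [a, b, c, d, e, f, g], the degrees are [6, 6, 6, 6, 6, 6, 6], giving D = diag(6, 6, 6, 6, 6, 6, 6) and L = D - A. Diagonalising L (or applying a numerical eigensolver to the 7x7 matrix) gives the spectrum above. There is one zero in the spectrum, matching the 1 component. By the matrix-tree theorem the graph has (1/7) * product of the nonzero eigenvalues = 16807 spanning trees.

[0, 7, 7, 7, 7, 7, 7]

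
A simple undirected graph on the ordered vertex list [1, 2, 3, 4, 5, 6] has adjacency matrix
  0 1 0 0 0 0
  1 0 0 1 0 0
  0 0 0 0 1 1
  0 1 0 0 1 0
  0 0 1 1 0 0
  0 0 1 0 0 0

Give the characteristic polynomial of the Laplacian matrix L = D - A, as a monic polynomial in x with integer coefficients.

x^6 - 10x^5 + 36x^4 - 56x^3 + 35x^2 - 6x

Each diagonal entry of L is the vertex degree and each off-diagonal entry is -1 where an edge is present, 0 otherwise; in the order [1, 2, 3, 4, 5, 6] the diagonal is [1, 2, 2, 2, 2, 1]. L has integer entries, so p(x) = det(xI - L) has integer coefficients. Expanding the determinant yields x^6 - 10x^5 + 36x^4 - 56x^3 + 35x^2 - 6x. The coefficient of x^5 equals -trace(L) = -10, matching the sum of degrees. There is one zero in the spectrum, matching the 1 component.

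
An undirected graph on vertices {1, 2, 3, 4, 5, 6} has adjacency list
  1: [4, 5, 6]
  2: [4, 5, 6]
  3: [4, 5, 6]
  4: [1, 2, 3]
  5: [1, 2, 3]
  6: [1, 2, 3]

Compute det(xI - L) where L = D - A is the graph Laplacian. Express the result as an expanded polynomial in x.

Reading degrees in the order [1, 2, 3, 4, 5, 6] gives [3, 3, 3, 3, 3, 3]; set D = diag(3, 3, 3, 3, 3, 3) and form L = D - A. L has integer entries, so p(x) = det(xI - L) has integer coefficients. Expanding the determinant yields x^6 - 18x^5 + 126x^4 - 432x^3 + 729x^2 - 486x. The coefficient of x^5 equals -trace(L) = -18, matching the sum of degrees. By the matrix-tree theorem the graph has (1/6) * product of the nonzero eigenvalues = 81 spanning trees.

x^6 - 18x^5 + 126x^4 - 432x^3 + 729x^2 - 486x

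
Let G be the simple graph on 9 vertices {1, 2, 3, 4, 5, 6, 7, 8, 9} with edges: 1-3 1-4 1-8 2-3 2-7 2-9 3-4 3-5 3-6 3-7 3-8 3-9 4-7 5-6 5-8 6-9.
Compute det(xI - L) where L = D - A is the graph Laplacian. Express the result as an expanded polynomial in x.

x^9 - 32x^8 + 428x^7 - 3136x^6 + 13786x^5 - 37232x^4 + 60276x^3 - 53424x^2 + 19845x

Each diagonal entry of L is the vertex degree and each off-diagonal entry is -1 where an edge is present, 0 otherwise; in the order [1, 2, 3, 4, 5, 6, 7, 8, 9] the diagonal is [3, 3, 8, 3, 3, 3, 3, 3, 3]. Computing det(xI - L) by cofactor expansion (or equivalently via sum-over-permutations) gives x^9 - 32x^8 + 428x^7 - 3136x^6 + 13786x^5 - 37232x^4 + 60276x^3 - 53424x^2 + 19845x. The constant term is 0 because L is singular (the all-ones vector lies in its kernel). By the matrix-tree theorem the graph has (1/9) * product of the nonzero eigenvalues = 2205 spanning trees. The eigenvalues sum to 32, which equals trace(L) = 2|E|.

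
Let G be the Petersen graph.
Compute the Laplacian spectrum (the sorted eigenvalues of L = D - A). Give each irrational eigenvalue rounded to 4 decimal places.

[0, 2, 2, 2, 2, 2, 5, 5, 5, 5]

The graph has 10 vertices and degree multiset [3, 3, 3, 3, 3, 3, 3, 3, 3, 3]; D is the diagonal matrix of degrees and L = D - A. Since every row of L sums to 0, the all-ones vector is in the kernel and 0 is an eigenvalue. The single zero eigenvalue shows the graph is connected. The largest eigenvalue, 5, is at most the vertex count 10.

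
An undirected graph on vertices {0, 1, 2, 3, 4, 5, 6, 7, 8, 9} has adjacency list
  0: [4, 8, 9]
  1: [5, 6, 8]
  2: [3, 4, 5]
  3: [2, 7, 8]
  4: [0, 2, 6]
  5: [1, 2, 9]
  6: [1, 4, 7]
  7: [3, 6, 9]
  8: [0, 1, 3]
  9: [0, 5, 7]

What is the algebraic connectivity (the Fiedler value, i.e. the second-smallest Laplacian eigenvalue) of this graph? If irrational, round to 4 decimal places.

Each diagonal entry of L is the vertex degree and each off-diagonal entry is -1 where an edge is present, 0 otherwise; in the order [0, 1, 2, 3, 4, 5, 6, 7, 8, 9] the diagonal is [3, 3, 3, 3, 3, 3, 3, 3, 3, 3]. The smallest Laplacian eigenvalue is always 0. The next one, lambda_2 = 2, measures how hard the graph is to disconnect: larger values mean better connectivity.

2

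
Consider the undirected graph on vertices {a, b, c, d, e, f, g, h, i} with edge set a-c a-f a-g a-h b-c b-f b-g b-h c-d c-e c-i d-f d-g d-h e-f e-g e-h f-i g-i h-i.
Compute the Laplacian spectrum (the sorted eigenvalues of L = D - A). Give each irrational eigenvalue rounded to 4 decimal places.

With the vertex order [a, b, c, d, e, f, g, h, i], the degrees are [4, 4, 5, 4, 4, 5, 5, 5, 4], giving D = diag(4, 4, 5, 4, 4, 5, 5, 5, 4) and L = D - A. L is symmetric positive semidefinite, so every eigenvalue is real and nonnegative. The single zero eigenvalue shows the graph is connected. There is one zero in the spectrum, matching the 1 component.

[0, 4, 4, 4, 4, 5, 5, 5, 9]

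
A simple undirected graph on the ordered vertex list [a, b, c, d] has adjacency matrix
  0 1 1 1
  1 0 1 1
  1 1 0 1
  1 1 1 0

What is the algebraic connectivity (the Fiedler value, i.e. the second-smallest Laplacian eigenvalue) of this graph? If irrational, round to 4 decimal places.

With the vertex order [a, b, c, d], the degrees are [3, 3, 3, 3], giving D = diag(3, 3, 3, 3) and L = D - A. The smallest Laplacian eigenvalue is always 0. The next one, lambda_2 = 4, measures how hard the graph is to disconnect: larger values mean better connectivity. There is one zero in the spectrum, matching the 1 component.

4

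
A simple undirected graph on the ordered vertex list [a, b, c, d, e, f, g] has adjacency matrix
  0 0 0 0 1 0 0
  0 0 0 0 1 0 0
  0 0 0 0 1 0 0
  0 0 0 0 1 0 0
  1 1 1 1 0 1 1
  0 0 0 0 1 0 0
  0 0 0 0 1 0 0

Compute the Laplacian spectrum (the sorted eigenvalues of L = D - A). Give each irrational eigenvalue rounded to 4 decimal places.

With the vertex order [a, b, c, d, e, f, g], the degrees are [1, 1, 1, 1, 6, 1, 1], giving D = diag(1, 1, 1, 1, 6, 1, 1) and L = D - A. The multiplicity of 0 as a Laplacian eigenvalue equals the number of connected components. The single zero eigenvalue shows the graph is connected. The eigenvalues sum to 12, which equals trace(L) = 2|E|.

[0, 1, 1, 1, 1, 1, 7]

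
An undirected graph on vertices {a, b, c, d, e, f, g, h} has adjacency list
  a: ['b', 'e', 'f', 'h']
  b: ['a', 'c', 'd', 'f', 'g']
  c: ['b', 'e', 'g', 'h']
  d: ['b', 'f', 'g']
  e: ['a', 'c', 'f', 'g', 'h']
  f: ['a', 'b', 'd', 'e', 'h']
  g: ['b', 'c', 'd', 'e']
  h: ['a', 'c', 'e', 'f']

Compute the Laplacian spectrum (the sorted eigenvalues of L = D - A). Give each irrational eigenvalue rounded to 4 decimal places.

Each diagonal entry of L is the vertex degree and each off-diagonal entry is -1 where an edge is present, 0 otherwise; in the order [a, b, c, d, e, f, g, h] the diagonal is [4, 5, 4, 3, 5, 5, 4, 4]. The multiplicity of 0 as a Laplacian eigenvalue equals the number of connected components. The single zero eigenvalue shows the graph is connected. The eigenvalues sum to 34, which equals trace(L) = 2|E|.

[0, 2.3457, 3.1733, 4.5159, 5, 5.7799, 6, 7.1852]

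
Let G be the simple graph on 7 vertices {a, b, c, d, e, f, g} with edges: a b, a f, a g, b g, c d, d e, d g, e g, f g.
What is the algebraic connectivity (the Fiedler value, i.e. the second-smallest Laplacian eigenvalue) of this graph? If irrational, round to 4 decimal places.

0.5961

Reading degrees in the order [a, b, c, d, e, f, g] gives [3, 2, 1, 3, 2, 2, 5]; set D = diag(3, 2, 1, 3, 2, 2, 5) and form L = D - A. Computing the eigenvalues of L and sorting gives [0, 0.5961, 1.5196, 2, 3.8273, 4, 6.0570]. The Fiedler value lambda_2 = 0.5961 is strictly positive, so the graph is connected. By the matrix-tree theorem the graph has (1/7) * product of the nonzero eigenvalues = 24 spanning trees.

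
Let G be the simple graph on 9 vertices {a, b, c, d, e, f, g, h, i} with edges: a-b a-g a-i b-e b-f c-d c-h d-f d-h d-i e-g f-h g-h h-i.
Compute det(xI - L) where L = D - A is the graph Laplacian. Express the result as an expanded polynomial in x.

Each diagonal entry of L is the vertex degree and each off-diagonal entry is -1 where an edge is present, 0 otherwise; in the order [a, b, c, d, e, f, g, h, i] the diagonal is [3, 3, 2, 4, 2, 3, 3, 5, 3]. L has integer entries, so p(x) = det(xI - L) has integer coefficients. Expanding the determinant yields x^9 - 28x^8 + 331x^7 - 2152x^6 + 8392x^5 - 20032x^4 + 28452x^3 - 21828x^2 + 6840x. Since p(0) = det(-L) = 0, x divides p(x). The largest eigenvalue, 6.3129, is at most the vertex count 9.

x^9 - 28x^8 + 331x^7 - 2152x^6 + 8392x^5 - 20032x^4 + 28452x^3 - 21828x^2 + 6840x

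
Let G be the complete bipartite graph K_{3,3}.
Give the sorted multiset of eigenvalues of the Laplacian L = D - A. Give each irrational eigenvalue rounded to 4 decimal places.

[0, 3, 3, 3, 3, 6]

The graph has 6 vertices and degree multiset [3, 3, 3, 3, 3, 3]; D is the diagonal matrix of degrees and L = D - A. Since every row of L sums to 0, the all-ones vector is in the kernel and 0 is an eigenvalue. There is one zero in the spectrum, matching the 1 component.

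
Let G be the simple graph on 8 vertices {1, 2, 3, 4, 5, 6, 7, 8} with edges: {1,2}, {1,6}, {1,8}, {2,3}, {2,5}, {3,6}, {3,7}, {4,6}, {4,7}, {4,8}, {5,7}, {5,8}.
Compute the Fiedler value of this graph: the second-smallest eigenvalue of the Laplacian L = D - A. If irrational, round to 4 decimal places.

2

Each diagonal entry of L is the vertex degree and each off-diagonal entry is -1 where an edge is present, 0 otherwise; in the order [1, 2, 3, 4, 5, 6, 7, 8] the diagonal is [3, 3, 3, 3, 3, 3, 3, 3]. The sorted Laplacian eigenvalues are [0, 2, 2, 2, 4, 4, 4, 6]; the algebraic connectivity is the second entry, 2. There is one zero in the spectrum, matching the 1 component. By the matrix-tree theorem the graph has (1/8) * product of the nonzero eigenvalues = 384 spanning trees.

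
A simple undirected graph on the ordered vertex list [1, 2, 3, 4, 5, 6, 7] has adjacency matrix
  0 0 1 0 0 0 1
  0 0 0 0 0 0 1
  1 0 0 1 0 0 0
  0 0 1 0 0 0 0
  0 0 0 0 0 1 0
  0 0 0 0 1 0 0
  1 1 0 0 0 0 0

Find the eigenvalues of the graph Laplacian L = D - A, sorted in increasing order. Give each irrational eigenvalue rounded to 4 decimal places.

Reading degrees in the order [1, 2, 3, 4, 5, 6, 7] gives [2, 1, 2, 1, 1, 1, 2]; set D = diag(2, 1, 2, 1, 1, 1, 2) and form L = D - A. Diagonalising L (or applying a numerical eigensolver to the 7x7 matrix) gives the spectrum above. The 2 zero eigenvalues correspond to the 2 connected components. The eigenvalues sum to 10, which equals trace(L) = 2|E|.

[0, 0, 0.3820, 1.3820, 2, 2.6180, 3.6180]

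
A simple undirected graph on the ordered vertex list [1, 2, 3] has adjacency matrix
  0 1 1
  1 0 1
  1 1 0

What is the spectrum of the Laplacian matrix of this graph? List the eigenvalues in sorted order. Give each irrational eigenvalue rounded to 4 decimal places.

[0, 3, 3]

With the vertex order [1, 2, 3], the degrees are [2, 2, 2], giving D = diag(2, 2, 2) and L = D - A. L is symmetric positive semidefinite, so every eigenvalue is real and nonnegative. The single zero eigenvalue shows the graph is connected. The largest eigenvalue, 3, is at most the vertex count 3.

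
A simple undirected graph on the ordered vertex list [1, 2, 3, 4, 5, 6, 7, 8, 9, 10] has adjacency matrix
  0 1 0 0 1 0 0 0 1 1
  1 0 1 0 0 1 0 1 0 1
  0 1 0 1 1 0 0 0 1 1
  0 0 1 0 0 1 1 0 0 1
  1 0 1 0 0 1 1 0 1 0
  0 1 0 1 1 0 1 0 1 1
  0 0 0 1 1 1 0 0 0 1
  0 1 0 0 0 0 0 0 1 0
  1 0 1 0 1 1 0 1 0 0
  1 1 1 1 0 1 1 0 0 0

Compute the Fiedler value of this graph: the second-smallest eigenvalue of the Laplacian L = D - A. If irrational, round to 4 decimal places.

1.6649

With the vertex order [1, 2, 3, 4, 5, 6, 7, 8, 9, 10], the degrees are [4, 5, 5, 4, 5, 6, 4, 2, 5, 6], giving D = diag(4, 5, 5, 4, 5, 6, 4, 2, 5, 6) and L = D - A. The sorted Laplacian eigenvalues are [0, 1.6649, 3.0676, 4, 4.3809, 5.1533, 5.8250, 6.3582, 7.1389, 8.4112]; the algebraic connectivity is the second entry, 1.6649. There is one zero in the spectrum, matching the 1 component. The largest eigenvalue, 8.4112, is at most the vertex count 10.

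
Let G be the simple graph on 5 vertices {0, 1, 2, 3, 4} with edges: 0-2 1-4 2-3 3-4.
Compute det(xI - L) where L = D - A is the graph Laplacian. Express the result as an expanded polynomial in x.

x^5 - 8x^4 + 21x^3 - 20x^2 + 5x

Reading degrees in the order [0, 1, 2, 3, 4] gives [1, 1, 2, 2, 2]; set D = diag(1, 1, 2, 2, 2) and form L = D - A. L has integer entries, so p(x) = det(xI - L) has integer coefficients. Expanding the determinant yields x^5 - 8x^4 + 21x^3 - 20x^2 + 5x. The coefficient of x^4 equals -trace(L) = -8, matching the sum of degrees. By the matrix-tree theorem the graph has (1/5) * product of the nonzero eigenvalues = 1 spanning tree. There is one zero in the spectrum, matching the 1 component.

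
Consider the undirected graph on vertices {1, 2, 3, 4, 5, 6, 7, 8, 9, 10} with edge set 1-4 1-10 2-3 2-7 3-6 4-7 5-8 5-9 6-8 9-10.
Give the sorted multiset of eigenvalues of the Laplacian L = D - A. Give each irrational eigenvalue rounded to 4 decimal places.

Each diagonal entry of L is the vertex degree and each off-diagonal entry is -1 where an edge is present, 0 otherwise; in the order [1, 2, 3, 4, 5, 6, 7, 8, 9, 10] the diagonal is [2, 2, 2, 2, 2, 2, 2, 2, 2, 2]. L is symmetric positive semidefinite, so every eigenvalue is real and nonnegative. The single zero eigenvalue shows the graph is connected. The largest eigenvalue, 4, is at most the vertex count 10.

[0, 0.3820, 0.3820, 1.3820, 1.3820, 2.6180, 2.6180, 3.6180, 3.6180, 4]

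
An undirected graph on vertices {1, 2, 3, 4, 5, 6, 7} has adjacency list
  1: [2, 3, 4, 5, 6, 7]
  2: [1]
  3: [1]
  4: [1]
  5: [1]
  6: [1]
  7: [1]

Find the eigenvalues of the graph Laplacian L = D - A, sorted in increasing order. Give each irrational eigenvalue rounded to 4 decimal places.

With the vertex order [1, 2, 3, 4, 5, 6, 7], the degrees are [6, 1, 1, 1, 1, 1, 1], giving D = diag(6, 1, 1, 1, 1, 1, 1) and L = D - A. The multiplicity of 0 as a Laplacian eigenvalue equals the number of connected components. The eigenvalues sum to 12, which equals trace(L) = 2|E|.

[0, 1, 1, 1, 1, 1, 7]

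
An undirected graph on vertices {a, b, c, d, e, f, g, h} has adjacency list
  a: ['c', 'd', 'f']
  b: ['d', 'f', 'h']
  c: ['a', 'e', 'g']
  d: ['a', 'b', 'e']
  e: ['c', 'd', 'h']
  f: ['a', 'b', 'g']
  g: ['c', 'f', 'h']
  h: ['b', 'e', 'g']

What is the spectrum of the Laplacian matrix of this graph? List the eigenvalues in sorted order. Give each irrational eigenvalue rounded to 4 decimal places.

Reading degrees in the order [a, b, c, d, e, f, g, h] gives [3, 3, 3, 3, 3, 3, 3, 3]; set D = diag(3, 3, 3, 3, 3, 3, 3, 3) and form L = D - A. L is symmetric positive semidefinite, so every eigenvalue is real and nonnegative. The largest eigenvalue, 6, is at most the vertex count 8. The eigenvalues sum to 24, which equals trace(L) = 2|E|.

[0, 2, 2, 2, 4, 4, 4, 6]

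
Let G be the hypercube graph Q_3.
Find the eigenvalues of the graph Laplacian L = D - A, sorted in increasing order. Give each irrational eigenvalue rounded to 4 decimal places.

[0, 2, 2, 2, 4, 4, 4, 6]

The graph has 8 vertices and degree multiset [3, 3, 3, 3, 3, 3, 3, 3]; D is the diagonal matrix of degrees and L = D - A. Diagonalising L (or applying a numerical eigensolver to the 8x8 matrix) gives the spectrum above. The single zero eigenvalue shows the graph is connected. The largest eigenvalue, 6, is at most the vertex count 8.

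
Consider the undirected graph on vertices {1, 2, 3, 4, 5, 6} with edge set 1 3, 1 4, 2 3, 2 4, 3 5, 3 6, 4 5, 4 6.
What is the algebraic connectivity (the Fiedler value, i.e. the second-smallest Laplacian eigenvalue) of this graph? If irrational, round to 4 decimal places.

2

Reading degrees in the order [1, 2, 3, 4, 5, 6] gives [2, 2, 4, 4, 2, 2]; set D = diag(2, 2, 4, 4, 2, 2) and form L = D - A. Computing the eigenvalues of L and sorting gives [0, 2, 2, 2, 4, 6]. The Fiedler value lambda_2 = 2 is strictly positive, so the graph is connected. There is one zero in the spectrum, matching the 1 component.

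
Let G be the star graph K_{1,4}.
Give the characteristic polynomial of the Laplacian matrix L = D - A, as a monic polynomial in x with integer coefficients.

The graph has 5 vertices and degree multiset [4, 1, 1, 1, 1]; D is the diagonal matrix of degrees and L = D - A. Computing det(xI - L) by cofactor expansion (or equivalently via sum-over-permutations) gives x^5 - 8x^4 + 18x^3 - 16x^2 + 5x. The coefficient of x^4 equals -trace(L) = -8, matching the sum of degrees.

x^5 - 8x^4 + 18x^3 - 16x^2 + 5x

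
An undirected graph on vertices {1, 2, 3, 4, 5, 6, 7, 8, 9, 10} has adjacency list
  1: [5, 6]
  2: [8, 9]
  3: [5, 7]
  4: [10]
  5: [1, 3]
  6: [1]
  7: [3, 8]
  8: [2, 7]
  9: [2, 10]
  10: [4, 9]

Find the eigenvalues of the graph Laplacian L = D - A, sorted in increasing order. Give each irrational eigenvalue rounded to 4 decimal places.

[0, 0.0979, 0.3820, 0.8244, 1.3820, 2, 2.6180, 3.1756, 3.6180, 3.9021]

Each diagonal entry of L is the vertex degree and each off-diagonal entry is -1 where an edge is present, 0 otherwise; in the order [1, 2, 3, 4, 5, 6, 7, 8, 9, 10] the diagonal is [2, 2, 2, 1, 2, 1, 2, 2, 2, 2]. The multiplicity of 0 as a Laplacian eigenvalue equals the number of connected components. There is one zero in the spectrum, matching the 1 component. By the matrix-tree theorem the graph has (1/10) * product of the nonzero eigenvalues = 1 spanning tree.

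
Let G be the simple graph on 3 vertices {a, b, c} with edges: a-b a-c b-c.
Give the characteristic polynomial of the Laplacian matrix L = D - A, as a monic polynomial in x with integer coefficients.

x^3 - 6x^2 + 9x

With the vertex order [a, b, c], the degrees are [2, 2, 2], giving D = diag(2, 2, 2) and L = D - A. The eigenvalues of L are [0, 3, 3]; the characteristic polynomial is the product of (x - lambda_i), which multiplies out to x^3 - 6x^2 + 9x. Since p(0) = det(-L) = 0, x divides p(x).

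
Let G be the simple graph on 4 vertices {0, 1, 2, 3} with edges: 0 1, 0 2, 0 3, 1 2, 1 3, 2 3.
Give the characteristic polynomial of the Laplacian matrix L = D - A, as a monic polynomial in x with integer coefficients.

Each diagonal entry of L is the vertex degree and each off-diagonal entry is -1 where an edge is present, 0 otherwise; in the order [0, 1, 2, 3] the diagonal is [3, 3, 3, 3]. The eigenvalues of L are [0, 4, 4, 4]; the characteristic polynomial is the product of (x - lambda_i), which multiplies out to x^4 - 12x^3 + 48x^2 - 64x. The coefficient of x^3 equals -trace(L) = -12, matching the sum of degrees. By the matrix-tree theorem the graph has (1/4) * product of the nonzero eigenvalues = 16 spanning trees. The largest eigenvalue, 4, is at most the vertex count 4.

x^4 - 12x^3 + 48x^2 - 64x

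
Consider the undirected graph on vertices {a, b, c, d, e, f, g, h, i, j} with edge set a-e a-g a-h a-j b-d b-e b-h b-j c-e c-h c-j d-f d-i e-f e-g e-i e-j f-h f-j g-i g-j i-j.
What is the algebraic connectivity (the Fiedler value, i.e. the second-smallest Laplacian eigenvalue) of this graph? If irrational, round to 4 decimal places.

2.1838

Reading degrees in the order [a, b, c, d, e, f, g, h, i, j] gives [4, 4, 3, 3, 7, 4, 4, 4, 4, 7]; set D = diag(4, 4, 3, 3, 7, 4, 4, 4, 4, 7) and form L = D - A. Computing the eigenvalues of L and sorting gives [0, 2.1838, 2.4906, 3.3969, 4, 4.6591, 5, 5.5582, 8, 8.7114]. The Fiedler value lambda_2 = 2.1838 is strictly positive, so the graph is connected. The largest eigenvalue, 8.7114, is at most the vertex count 10.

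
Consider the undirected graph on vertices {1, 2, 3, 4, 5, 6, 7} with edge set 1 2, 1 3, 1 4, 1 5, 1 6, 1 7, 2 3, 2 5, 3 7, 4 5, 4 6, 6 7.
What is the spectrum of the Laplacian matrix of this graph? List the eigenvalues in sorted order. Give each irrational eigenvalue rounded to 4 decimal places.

Reading degrees in the order [1, 2, 3, 4, 5, 6, 7] gives [6, 3, 3, 3, 3, 3, 3]; set D = diag(6, 3, 3, 3, 3, 3, 3) and form L = D - A. The multiplicity of 0 as a Laplacian eigenvalue equals the number of connected components. There is one zero in the spectrum, matching the 1 component. The eigenvalues sum to 24, which equals trace(L) = 2|E|.

[0, 2, 2, 4, 4, 5, 7]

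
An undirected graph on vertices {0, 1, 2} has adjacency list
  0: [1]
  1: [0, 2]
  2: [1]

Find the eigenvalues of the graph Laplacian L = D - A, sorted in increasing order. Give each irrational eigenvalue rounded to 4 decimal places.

Reading degrees in the order [0, 1, 2] gives [1, 2, 1]; set D = diag(1, 2, 1) and form L = D - A. The multiplicity of 0 as a Laplacian eigenvalue equals the number of connected components.

[0, 1, 3]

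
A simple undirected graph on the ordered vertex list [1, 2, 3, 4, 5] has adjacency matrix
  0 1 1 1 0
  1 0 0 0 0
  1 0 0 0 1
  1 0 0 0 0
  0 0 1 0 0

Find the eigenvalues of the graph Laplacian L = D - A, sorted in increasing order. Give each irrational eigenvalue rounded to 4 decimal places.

Each diagonal entry of L is the vertex degree and each off-diagonal entry is -1 where an edge is present, 0 otherwise; in the order [1, 2, 3, 4, 5] the diagonal is [3, 1, 2, 1, 1]. Diagonalising L (or applying a numerical eigensolver to the 5x5 matrix) gives the spectrum above. The single zero eigenvalue shows the graph is connected. The largest eigenvalue, 4.1701, is at most the vertex count 5. The eigenvalues sum to 8, which equals trace(L) = 2|E|.

[0, 0.5188, 1, 2.3111, 4.1701]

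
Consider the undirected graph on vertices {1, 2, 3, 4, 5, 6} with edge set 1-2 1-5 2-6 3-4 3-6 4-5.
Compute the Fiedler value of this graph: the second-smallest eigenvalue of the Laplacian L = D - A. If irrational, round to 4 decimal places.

1

With the vertex order [1, 2, 3, 4, 5, 6], the degrees are [2, 2, 2, 2, 2, 2], giving D = diag(2, 2, 2, 2, 2, 2) and L = D - A. The smallest Laplacian eigenvalue is always 0. The next one, lambda_2 = 1, measures how hard the graph is to disconnect: larger values mean better connectivity. The eigenvalues sum to 12, which equals trace(L) = 2|E|. By the matrix-tree theorem the graph has (1/6) * product of the nonzero eigenvalues = 6 spanning trees.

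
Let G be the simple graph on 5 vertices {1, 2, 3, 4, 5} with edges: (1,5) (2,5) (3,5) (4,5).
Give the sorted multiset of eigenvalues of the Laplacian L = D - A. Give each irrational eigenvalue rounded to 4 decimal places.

[0, 1, 1, 1, 5]

Reading degrees in the order [1, 2, 3, 4, 5] gives [1, 1, 1, 1, 4]; set D = diag(1, 1, 1, 1, 4) and form L = D - A. L is symmetric positive semidefinite, so every eigenvalue is real and nonnegative. The largest eigenvalue, 5, is at most the vertex count 5. There is one zero in the spectrum, matching the 1 component.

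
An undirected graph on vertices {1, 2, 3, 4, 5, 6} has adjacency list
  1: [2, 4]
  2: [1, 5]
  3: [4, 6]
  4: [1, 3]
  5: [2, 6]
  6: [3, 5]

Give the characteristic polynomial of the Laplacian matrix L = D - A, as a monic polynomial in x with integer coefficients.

x^6 - 12x^5 + 54x^4 - 112x^3 + 105x^2 - 36x

With the vertex order [1, 2, 3, 4, 5, 6], the degrees are [2, 2, 2, 2, 2, 2], giving D = diag(2, 2, 2, 2, 2, 2) and L = D - A. L has integer entries, so p(x) = det(xI - L) has integer coefficients. Expanding the determinant yields x^6 - 12x^5 + 54x^4 - 112x^3 + 105x^2 - 36x. The coefficient of x^5 equals -trace(L) = -12, matching the sum of degrees. There is one zero in the spectrum, matching the 1 component. The largest eigenvalue, 4, is at most the vertex count 6.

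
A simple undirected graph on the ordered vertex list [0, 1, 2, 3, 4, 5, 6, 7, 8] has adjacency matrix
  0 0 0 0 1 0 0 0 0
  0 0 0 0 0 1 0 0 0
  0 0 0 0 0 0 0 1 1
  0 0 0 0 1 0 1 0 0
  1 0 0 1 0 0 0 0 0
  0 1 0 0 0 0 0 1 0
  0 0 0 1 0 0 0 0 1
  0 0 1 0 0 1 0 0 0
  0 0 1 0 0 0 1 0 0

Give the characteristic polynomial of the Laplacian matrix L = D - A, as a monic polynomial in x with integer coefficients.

x^9 - 16x^8 + 105x^7 - 364x^6 + 715x^5 - 792x^4 + 462x^3 - 120x^2 + 9x

Reading degrees in the order [0, 1, 2, 3, 4, 5, 6, 7, 8] gives [1, 1, 2, 2, 2, 2, 2, 2, 2]; set D = diag(1, 1, 2, 2, 2, 2, 2, 2, 2) and form L = D - A. Computing det(xI - L) by cofactor expansion (or equivalently via sum-over-permutations) gives x^9 - 16x^8 + 105x^7 - 364x^6 + 715x^5 - 792x^4 + 462x^3 - 120x^2 + 9x. The constant term is 0 because L is singular (the all-ones vector lies in its kernel). There is one zero in the spectrum, matching the 1 component. By the matrix-tree theorem the graph has (1/9) * product of the nonzero eigenvalues = 1 spanning tree.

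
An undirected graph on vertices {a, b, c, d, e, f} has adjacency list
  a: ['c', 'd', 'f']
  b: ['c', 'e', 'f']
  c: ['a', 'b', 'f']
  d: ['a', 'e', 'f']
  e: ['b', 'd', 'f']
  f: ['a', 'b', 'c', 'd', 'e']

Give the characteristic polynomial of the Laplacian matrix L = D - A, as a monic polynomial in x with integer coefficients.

x^6 - 20x^5 + 155x^4 - 580x^3 + 1045x^2 - 726x

With the vertex order [a, b, c, d, e, f], the degrees are [3, 3, 3, 3, 3, 5], giving D = diag(3, 3, 3, 3, 3, 5) and L = D - A. L has integer entries, so p(x) = det(xI - L) has integer coefficients. Expanding the determinant yields x^6 - 20x^5 + 155x^4 - 580x^3 + 1045x^2 - 726x. Since p(0) = det(-L) = 0, x divides p(x). The eigenvalues sum to 20, which equals trace(L) = 2|E|. The largest eigenvalue, 6, is at most the vertex count 6.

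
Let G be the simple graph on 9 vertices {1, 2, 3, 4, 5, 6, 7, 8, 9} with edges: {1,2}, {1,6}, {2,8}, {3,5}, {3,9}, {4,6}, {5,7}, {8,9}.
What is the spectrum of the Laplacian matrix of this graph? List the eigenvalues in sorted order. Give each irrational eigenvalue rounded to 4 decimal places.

Each diagonal entry of L is the vertex degree and each off-diagonal entry is -1 where an edge is present, 0 otherwise; in the order [1, 2, 3, 4, 5, 6, 7, 8, 9] the diagonal is [2, 2, 2, 1, 2, 2, 1, 2, 2]. Diagonalising L (or applying a numerical eigensolver to the 9x9 matrix) gives the spectrum above. The eigenvalues sum to 16, which equals trace(L) = 2|E|. The largest eigenvalue, 3.8794, is at most the vertex count 9.

[0, 0.1206, 0.4679, 1, 1.6527, 2.3473, 3, 3.5321, 3.8794]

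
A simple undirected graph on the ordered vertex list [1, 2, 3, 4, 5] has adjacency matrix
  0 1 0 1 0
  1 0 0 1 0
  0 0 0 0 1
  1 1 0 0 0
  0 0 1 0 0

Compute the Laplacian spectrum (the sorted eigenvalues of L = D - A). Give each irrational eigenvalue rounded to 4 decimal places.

With the vertex order [1, 2, 3, 4, 5], the degrees are [2, 2, 1, 2, 1], giving D = diag(2, 2, 1, 2, 1) and L = D - A. Diagonalising L (or applying a numerical eigensolver to the 5x5 matrix) gives the spectrum above. The 2 zero eigenvalues correspond to the 2 connected components. The largest eigenvalue, 3, is at most the vertex count 5.

[0, 0, 2, 3, 3]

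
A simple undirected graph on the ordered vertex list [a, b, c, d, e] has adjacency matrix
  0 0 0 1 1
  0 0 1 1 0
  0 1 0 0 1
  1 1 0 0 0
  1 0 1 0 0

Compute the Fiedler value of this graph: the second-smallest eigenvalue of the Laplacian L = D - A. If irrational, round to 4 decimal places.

Reading degrees in the order [a, b, c, d, e] gives [2, 2, 2, 2, 2]; set D = diag(2, 2, 2, 2, 2) and form L = D - A. The sorted Laplacian eigenvalues are [0, 1.3820, 1.3820, 3.6180, 3.6180]; the algebraic connectivity is the second entry, 1.3820. The largest eigenvalue, 3.6180, is at most the vertex count 5.

1.3820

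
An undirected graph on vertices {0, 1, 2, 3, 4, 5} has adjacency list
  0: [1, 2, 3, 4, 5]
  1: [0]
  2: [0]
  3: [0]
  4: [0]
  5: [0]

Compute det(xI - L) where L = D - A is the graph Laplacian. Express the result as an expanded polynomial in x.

x^6 - 10x^5 + 30x^4 - 40x^3 + 25x^2 - 6x

With the vertex order [0, 1, 2, 3, 4, 5], the degrees are [5, 1, 1, 1, 1, 1], giving D = diag(5, 1, 1, 1, 1, 1) and L = D - A. The eigenvalues of L are [0, 1, 1, 1, 1, 6]; the characteristic polynomial is the product of (x - lambda_i), which multiplies out to x^6 - 10x^5 + 30x^4 - 40x^3 + 25x^2 - 6x. The constant term is 0 because L is singular (the all-ones vector lies in its kernel).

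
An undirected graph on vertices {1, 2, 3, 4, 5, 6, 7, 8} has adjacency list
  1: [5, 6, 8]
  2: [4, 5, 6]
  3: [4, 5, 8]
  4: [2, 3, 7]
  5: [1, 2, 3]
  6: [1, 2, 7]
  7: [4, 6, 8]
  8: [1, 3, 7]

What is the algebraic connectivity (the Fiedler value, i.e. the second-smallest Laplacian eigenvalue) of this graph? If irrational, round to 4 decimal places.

Reading degrees in the order [1, 2, 3, 4, 5, 6, 7, 8] gives [3, 3, 3, 3, 3, 3, 3, 3]; set D = diag(3, 3, 3, 3, 3, 3, 3, 3) and form L = D - A. Computing the eigenvalues of L and sorting gives [0, 2, 2, 2, 4, 4, 4, 6]. The Fiedler value lambda_2 = 2 is strictly positive, so the graph is connected. The largest eigenvalue, 6, is at most the vertex count 8.

2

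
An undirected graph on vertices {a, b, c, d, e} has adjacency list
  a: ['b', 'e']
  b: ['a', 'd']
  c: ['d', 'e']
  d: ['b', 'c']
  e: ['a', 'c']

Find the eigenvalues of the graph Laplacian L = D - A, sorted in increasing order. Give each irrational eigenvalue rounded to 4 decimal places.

Reading degrees in the order [a, b, c, d, e] gives [2, 2, 2, 2, 2]; set D = diag(2, 2, 2, 2, 2) and form L = D - A. Since every row of L sums to 0, the all-ones vector is in the kernel and 0 is an eigenvalue. The single zero eigenvalue shows the graph is connected. The eigenvalues sum to 10, which equals trace(L) = 2|E|.

[0, 1.3820, 1.3820, 3.6180, 3.6180]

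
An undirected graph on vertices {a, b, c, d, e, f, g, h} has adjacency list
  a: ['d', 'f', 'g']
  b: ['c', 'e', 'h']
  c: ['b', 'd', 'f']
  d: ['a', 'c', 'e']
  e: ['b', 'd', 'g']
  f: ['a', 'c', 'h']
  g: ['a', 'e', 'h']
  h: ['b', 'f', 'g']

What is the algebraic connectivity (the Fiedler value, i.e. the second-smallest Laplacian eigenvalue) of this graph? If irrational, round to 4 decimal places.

2

Each diagonal entry of L is the vertex degree and each off-diagonal entry is -1 where an edge is present, 0 otherwise; in the order [a, b, c, d, e, f, g, h] the diagonal is [3, 3, 3, 3, 3, 3, 3, 3]. The sorted Laplacian eigenvalues are [0, 2, 2, 2, 4, 4, 4, 6]; the algebraic connectivity is the second entry, 2. The eigenvalues sum to 24, which equals trace(L) = 2|E|.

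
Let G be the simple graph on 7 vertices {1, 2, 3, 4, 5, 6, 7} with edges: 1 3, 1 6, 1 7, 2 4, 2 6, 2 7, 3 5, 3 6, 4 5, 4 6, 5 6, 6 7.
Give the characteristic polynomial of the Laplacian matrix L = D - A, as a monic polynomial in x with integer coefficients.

x^7 - 24x^6 + 231x^5 - 1140x^4 + 3036x^3 - 4128x^2 + 2240x

Each diagonal entry of L is the vertex degree and each off-diagonal entry is -1 where an edge is present, 0 otherwise; in the order [1, 2, 3, 4, 5, 6, 7] the diagonal is [3, 3, 3, 3, 3, 6, 3]. Computing det(xI - L) by cofactor expansion (or equivalently via sum-over-permutations) gives x^7 - 24x^6 + 231x^5 - 1140x^4 + 3036x^3 - 4128x^2 + 2240x. Since p(0) = det(-L) = 0, x divides p(x). The eigenvalues sum to 24, which equals trace(L) = 2|E|. The largest eigenvalue, 7, is at most the vertex count 7.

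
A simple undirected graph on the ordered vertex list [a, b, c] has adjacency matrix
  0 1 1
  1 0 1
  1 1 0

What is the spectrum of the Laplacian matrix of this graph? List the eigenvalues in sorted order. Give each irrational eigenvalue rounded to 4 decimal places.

[0, 3, 3]

With the vertex order [a, b, c], the degrees are [2, 2, 2], giving D = diag(2, 2, 2) and L = D - A. L is symmetric positive semidefinite, so every eigenvalue is real and nonnegative. There is one zero in the spectrum, matching the 1 component. By the matrix-tree theorem the graph has (1/3) * product of the nonzero eigenvalues = 3 spanning trees.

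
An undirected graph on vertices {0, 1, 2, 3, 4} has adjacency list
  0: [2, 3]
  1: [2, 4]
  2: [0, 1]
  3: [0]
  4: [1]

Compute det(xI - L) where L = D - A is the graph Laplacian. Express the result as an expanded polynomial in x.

Reading degrees in the order [0, 1, 2, 3, 4] gives [2, 2, 2, 1, 1]; set D = diag(2, 2, 2, 1, 1) and form L = D - A. L has integer entries, so p(x) = det(xI - L) has integer coefficients. Expanding the determinant yields x^5 - 8x^4 + 21x^3 - 20x^2 + 5x. The coefficient of x^4 equals -trace(L) = -8, matching the sum of degrees.

x^5 - 8x^4 + 21x^3 - 20x^2 + 5x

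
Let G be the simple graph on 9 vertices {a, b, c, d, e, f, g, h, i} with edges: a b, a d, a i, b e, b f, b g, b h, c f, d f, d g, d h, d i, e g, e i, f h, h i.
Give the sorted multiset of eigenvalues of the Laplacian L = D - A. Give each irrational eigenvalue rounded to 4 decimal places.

[0, 0.7893, 2.2391, 3, 3.4429, 4.1660, 5.1690, 6.1506, 7.0431]

Each diagonal entry of L is the vertex degree and each off-diagonal entry is -1 where an edge is present, 0 otherwise; in the order [a, b, c, d, e, f, g, h, i] the diagonal is [3, 5, 1, 5, 3, 4, 3, 4, 4]. L is symmetric positive semidefinite, so every eigenvalue is real and nonnegative. The single zero eigenvalue shows the graph is connected. By the matrix-tree theorem the graph has (1/9) * product of the nonzero eigenvalues = 1892 spanning trees.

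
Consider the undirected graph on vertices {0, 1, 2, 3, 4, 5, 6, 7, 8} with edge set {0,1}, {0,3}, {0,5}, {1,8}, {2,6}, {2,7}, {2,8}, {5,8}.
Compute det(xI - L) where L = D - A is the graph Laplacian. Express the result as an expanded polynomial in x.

Each diagonal entry of L is the vertex degree and each off-diagonal entry is -1 where an edge is present, 0 otherwise; in the order [0, 1, 2, 3, 4, 5, 6, 7, 8] the diagonal is [3, 2, 3, 1, 0, 2, 1, 1, 3]. L has integer entries, so p(x) = det(xI - L) has integer coefficients. Expanding the determinant yields x^9 - 16x^8 + 101x^7 - 322x^6 + 552x^5 - 500x^4 + 216x^3 - 32x^2. The coefficient of x^8 equals -trace(L) = -16, matching the sum of degrees. The eigenvalues sum to 16, which equals trace(L) = 2|E|. There are 2 zeros in the spectrum, matching the 2 components.

x^9 - 16x^8 + 101x^7 - 322x^6 + 552x^5 - 500x^4 + 216x^3 - 32x^2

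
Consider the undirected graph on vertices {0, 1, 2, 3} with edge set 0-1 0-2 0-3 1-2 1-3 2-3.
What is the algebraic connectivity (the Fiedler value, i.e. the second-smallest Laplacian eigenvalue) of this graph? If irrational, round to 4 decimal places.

Each diagonal entry of L is the vertex degree and each off-diagonal entry is -1 where an edge is present, 0 otherwise; in the order [0, 1, 2, 3] the diagonal is [3, 3, 3, 3]. Computing the eigenvalues of L and sorting gives [0, 4, 4, 4]. The Fiedler value lambda_2 = 4 is strictly positive, so the graph is connected. There is one zero in the spectrum, matching the 1 component.

4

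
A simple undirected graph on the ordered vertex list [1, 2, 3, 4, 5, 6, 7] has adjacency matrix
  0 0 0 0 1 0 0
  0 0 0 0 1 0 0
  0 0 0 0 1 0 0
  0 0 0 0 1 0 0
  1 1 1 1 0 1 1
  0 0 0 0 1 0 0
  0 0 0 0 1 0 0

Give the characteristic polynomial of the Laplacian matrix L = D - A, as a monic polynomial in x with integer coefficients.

x^7 - 12x^6 + 45x^5 - 80x^4 + 75x^3 - 36x^2 + 7x

Each diagonal entry of L is the vertex degree and each off-diagonal entry is -1 where an edge is present, 0 otherwise; in the order [1, 2, 3, 4, 5, 6, 7] the diagonal is [1, 1, 1, 1, 6, 1, 1]. The eigenvalues of L are [0, 1, 1, 1, 1, 1, 7]; the characteristic polynomial is the product of (x - lambda_i), which multiplies out to x^7 - 12x^6 + 45x^5 - 80x^4 + 75x^3 - 36x^2 + 7x. The constant term is 0 because L is singular (the all-ones vector lies in its kernel). By the matrix-tree theorem the graph has (1/7) * product of the nonzero eigenvalues = 1 spanning tree.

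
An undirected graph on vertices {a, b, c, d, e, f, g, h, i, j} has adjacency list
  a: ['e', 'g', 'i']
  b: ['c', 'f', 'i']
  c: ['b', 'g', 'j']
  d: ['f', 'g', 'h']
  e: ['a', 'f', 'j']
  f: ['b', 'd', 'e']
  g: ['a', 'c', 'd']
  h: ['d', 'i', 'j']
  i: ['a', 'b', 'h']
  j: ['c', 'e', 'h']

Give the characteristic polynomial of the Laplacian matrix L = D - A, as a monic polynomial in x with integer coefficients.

With the vertex order [a, b, c, d, e, f, g, h, i, j], the degrees are [3, 3, 3, 3, 3, 3, 3, 3, 3, 3], giving D = diag(3, 3, 3, 3, 3, 3, 3, 3, 3, 3) and L = D - A. Computing det(xI - L) by cofactor expansion (or equivalently via sum-over-permutations) gives x^10 - 30x^9 + 390x^8 - 2880x^7 + 13305x^6 - 39882x^5 + 77640x^4 - 94800x^3 + 66000x^2 - 20000x. The constant term is 0 because L is singular (the all-ones vector lies in its kernel). By the matrix-tree theorem the graph has (1/10) * product of the nonzero eigenvalues = 2000 spanning trees.

x^10 - 30x^9 + 390x^8 - 2880x^7 + 13305x^6 - 39882x^5 + 77640x^4 - 94800x^3 + 66000x^2 - 20000x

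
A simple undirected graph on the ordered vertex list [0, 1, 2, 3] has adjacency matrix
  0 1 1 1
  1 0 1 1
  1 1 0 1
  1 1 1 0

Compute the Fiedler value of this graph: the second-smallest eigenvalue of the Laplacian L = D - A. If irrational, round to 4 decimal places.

Reading degrees in the order [0, 1, 2, 3] gives [3, 3, 3, 3]; set D = diag(3, 3, 3, 3) and form L = D - A. Computing the eigenvalues of L and sorting gives [0, 4, 4, 4]. The Fiedler value lambda_2 = 4 is strictly positive, so the graph is connected. By the matrix-tree theorem the graph has (1/4) * product of the nonzero eigenvalues = 16 spanning trees.

4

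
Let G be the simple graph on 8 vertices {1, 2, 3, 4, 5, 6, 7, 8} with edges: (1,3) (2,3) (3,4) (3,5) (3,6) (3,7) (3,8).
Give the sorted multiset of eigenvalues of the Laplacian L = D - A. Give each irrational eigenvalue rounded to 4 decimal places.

[0, 1, 1, 1, 1, 1, 1, 8]

Each diagonal entry of L is the vertex degree and each off-diagonal entry is -1 where an edge is present, 0 otherwise; in the order [1, 2, 3, 4, 5, 6, 7, 8] the diagonal is [1, 1, 7, 1, 1, 1, 1, 1]. The multiplicity of 0 as a Laplacian eigenvalue equals the number of connected components. The eigenvalues sum to 14, which equals trace(L) = 2|E|.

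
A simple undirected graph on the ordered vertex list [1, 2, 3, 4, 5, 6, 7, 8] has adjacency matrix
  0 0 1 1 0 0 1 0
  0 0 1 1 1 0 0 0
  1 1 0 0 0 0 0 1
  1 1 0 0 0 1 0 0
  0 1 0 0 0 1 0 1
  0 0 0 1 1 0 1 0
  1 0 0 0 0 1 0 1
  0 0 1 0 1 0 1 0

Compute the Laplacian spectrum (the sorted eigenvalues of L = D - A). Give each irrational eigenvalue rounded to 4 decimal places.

[0, 2, 2, 2, 4, 4, 4, 6]

Each diagonal entry of L is the vertex degree and each off-diagonal entry is -1 where an edge is present, 0 otherwise; in the order [1, 2, 3, 4, 5, 6, 7, 8] the diagonal is [3, 3, 3, 3, 3, 3, 3, 3]. L is symmetric positive semidefinite, so every eigenvalue is real and nonnegative. There is one zero in the spectrum, matching the 1 component.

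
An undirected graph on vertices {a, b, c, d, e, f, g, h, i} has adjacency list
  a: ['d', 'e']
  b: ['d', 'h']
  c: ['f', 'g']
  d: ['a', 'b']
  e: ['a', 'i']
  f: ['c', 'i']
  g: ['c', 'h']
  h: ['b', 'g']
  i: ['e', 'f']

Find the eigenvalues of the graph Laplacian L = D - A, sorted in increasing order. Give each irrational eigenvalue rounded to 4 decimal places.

[0, 0.4679, 0.4679, 1.6527, 1.6527, 3, 3, 3.8794, 3.8794]

With the vertex order [a, b, c, d, e, f, g, h, i], the degrees are [2, 2, 2, 2, 2, 2, 2, 2, 2], giving D = diag(2, 2, 2, 2, 2, 2, 2, 2, 2) and L = D - A. L is symmetric positive semidefinite, so every eigenvalue is real and nonnegative. The single zero eigenvalue shows the graph is connected. By the matrix-tree theorem the graph has (1/9) * product of the nonzero eigenvalues = 9 spanning trees. The largest eigenvalue, 3.8794, is at most the vertex count 9.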